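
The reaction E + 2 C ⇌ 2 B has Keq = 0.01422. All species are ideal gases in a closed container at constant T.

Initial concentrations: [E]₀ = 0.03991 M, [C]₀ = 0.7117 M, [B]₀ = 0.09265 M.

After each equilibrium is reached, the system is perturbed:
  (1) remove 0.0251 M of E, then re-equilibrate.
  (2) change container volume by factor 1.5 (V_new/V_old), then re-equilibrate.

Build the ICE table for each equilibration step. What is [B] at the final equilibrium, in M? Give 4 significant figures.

Q₀ = 0.4246 vs Keq = 0.01422 ⇒ Q>K, reverse
Step 1:
                  E         C         B
  Initial   0.03991    0.7117   0.09265
  Change    0.03372   0.06744  -0.06744
  Equil     0.07363    0.7791   0.02521
  solve Keq expr → x = -0.03372; check Q = 0.01422
Then remove 0.0251 M of E.
Step 2:
                  E         C         B
  Initial   0.04853    0.7791   0.02521
  Change   0.002097  0.004193 -0.004193
  Equil     0.05063    0.7833   0.02102
  solve Keq expr → x = -0.002097; check Q = 0.01422
Then change container volume by factor 1.5 (V_new/V_old).
Step 3:
                  E         C         B
  Initial   0.03375    0.5222   0.01401
  Change   0.001162  0.002324 -0.002324
  Equil     0.03491    0.5245   0.01169
  solve Keq expr → x = -0.001162; check Q = 0.01422

[B]_eq = 0.01169 M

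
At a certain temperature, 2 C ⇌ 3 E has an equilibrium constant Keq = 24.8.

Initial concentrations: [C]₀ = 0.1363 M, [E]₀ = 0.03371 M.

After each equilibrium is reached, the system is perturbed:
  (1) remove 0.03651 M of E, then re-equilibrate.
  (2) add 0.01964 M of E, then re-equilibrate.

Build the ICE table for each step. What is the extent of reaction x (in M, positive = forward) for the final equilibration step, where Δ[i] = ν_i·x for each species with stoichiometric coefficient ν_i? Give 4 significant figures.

Q₀ = 0.002062 vs Keq = 24.8 ⇒ Q<K, forward
Step 1:
                    C           E
  Initial      0.1363     0.03371
  Change      -0.1171      0.1756
  Equil       0.01923      0.2093
  solve Keq expr → x = 0.05854; check Q = 24.8
Then remove 0.03651 M of E.
Step 2:
                    C           E
  Initial     0.01923      0.1728
  Change     -0.00404     0.00606
  Equil       0.01519      0.1789
  solve Keq expr → x = 0.00202; check Q = 24.8
Then add 0.01964 M of E.
Step 3:
                    C           E
  Initial     0.01519      0.1985
  Change      0.00214    -0.00321
  Equil       0.01733      0.1953
  solve Keq expr → x = -0.00107; check Q = 24.8

x = -0.00107 M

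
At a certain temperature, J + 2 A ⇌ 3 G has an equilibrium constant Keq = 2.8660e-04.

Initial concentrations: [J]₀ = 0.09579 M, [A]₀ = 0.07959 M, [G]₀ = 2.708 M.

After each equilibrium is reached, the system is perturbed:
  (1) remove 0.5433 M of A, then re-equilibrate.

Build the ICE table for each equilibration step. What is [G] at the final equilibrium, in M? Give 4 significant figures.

Q₀ = 3.2727e+04 vs Keq = 2.8660e-04 ⇒ Q>K, reverse
Step 1:
                  J         A         G
  I         0.09579   0.07959     2.708
  C          0.8703     1.741    -2.611
  E          0.9661      1.82   0.09716
  solve Keq expr → x = -0.8703; check Q = 2.8660e-04
Then remove 0.5433 M of A.
Step 2:
                  J         A         G
  I          0.9661     1.277   0.09716
  C        0.006584   0.01317  -0.01975
  E          0.9727      1.29   0.07741
  solve Keq expr → x = -0.006584; check Q = 2.8660e-04

[G]_eq = 0.07741 M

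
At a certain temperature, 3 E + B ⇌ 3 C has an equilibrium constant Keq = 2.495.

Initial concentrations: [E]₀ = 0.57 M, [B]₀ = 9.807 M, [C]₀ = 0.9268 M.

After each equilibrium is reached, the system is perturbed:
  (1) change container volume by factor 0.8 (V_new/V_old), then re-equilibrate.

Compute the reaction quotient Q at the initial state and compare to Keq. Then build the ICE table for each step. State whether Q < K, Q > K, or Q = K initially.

Q₀ = 0.4383 vs Keq = 2.495 ⇒ Q<K, forward
Step 1:
                   E          B          C
  I             0.57      9.807     0.9268
  C          -0.1859   -0.06197     0.1859
  E           0.3841      9.745      1.113
  solve Keq expr → x = 0.06197; check Q = 2.495
Then change container volume by factor 0.8 (V_new/V_old).
Step 2:
                   E          B          C
  I           0.4801      12.18      1.391
  C         -0.02598  -0.008661    0.02598
  E           0.4541      12.17      1.417
  solve Keq expr → x = 0.008661; check Q = 2.495

Q₀ = 0.4383; Q < K (proceeds forward)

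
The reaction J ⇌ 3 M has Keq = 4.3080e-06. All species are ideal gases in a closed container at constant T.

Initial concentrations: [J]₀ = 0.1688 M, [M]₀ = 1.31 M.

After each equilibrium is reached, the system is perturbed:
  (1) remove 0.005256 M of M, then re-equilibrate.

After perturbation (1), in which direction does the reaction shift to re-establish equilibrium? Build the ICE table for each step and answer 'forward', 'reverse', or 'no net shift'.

Direction: forward

Q₀ = 13.32 vs Keq = 4.3080e-06 ⇒ Q>K, reverse
Step 1:
                  J         M
  I          0.1688      1.31
  C          0.4321    -1.296
  E          0.6009   0.01373
  solve Keq expr → x = -0.4321; check Q = 4.3080e-06
Then remove 0.005256 M of M.
Step 2:
                  J         M
  I          0.6009  0.008475
  C       -0.001748  0.005243
  E          0.5991   0.01372
  solve Keq expr → x = 0.001748; check Q = 4.3080e-06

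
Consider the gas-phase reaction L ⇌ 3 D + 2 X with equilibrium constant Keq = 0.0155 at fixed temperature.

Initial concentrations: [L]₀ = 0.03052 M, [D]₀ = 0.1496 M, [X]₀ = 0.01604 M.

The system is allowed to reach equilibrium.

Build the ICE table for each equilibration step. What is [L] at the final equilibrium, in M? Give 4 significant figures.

Q₀ = 2.8224e-05 vs Keq = 0.0155 ⇒ Q<K, forward
Step 1:
                   L          D          X
  Initial    0.03052     0.1496    0.01604
  Change    -0.02674    0.08021    0.05347
  Equil     0.003784     0.2298    0.06951
  solve Keq expr → x = 0.02674; check Q = 0.0155

[L]_eq = 0.003784 M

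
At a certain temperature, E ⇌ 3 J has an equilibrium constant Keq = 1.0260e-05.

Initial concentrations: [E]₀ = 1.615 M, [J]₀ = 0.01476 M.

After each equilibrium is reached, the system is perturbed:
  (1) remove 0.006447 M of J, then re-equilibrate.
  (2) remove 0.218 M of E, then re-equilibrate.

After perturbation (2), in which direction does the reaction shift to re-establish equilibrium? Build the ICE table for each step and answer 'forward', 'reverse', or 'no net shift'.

Direction: reverse

Q₀ = 1.9911e-06 vs Keq = 1.0260e-05 ⇒ Q<K, forward
Step 1:
                  E         J
  init        1.615   0.01476
  Δ       -0.003572   0.01072
  eq          1.611   0.02548
  solve Keq expr → x = 0.003572; check Q = 1.0260e-05
Then remove 0.006447 M of J.
Step 2:
                  E         J
  init        1.611   0.01903
  Δ       -0.002145  0.006436
  eq          1.609   0.02546
  solve Keq expr → x = 0.002145; check Q = 1.0260e-05
Then remove 0.218 M of E.
Step 3:
                  E         J
  init        1.391   0.02546
  Δ       4.0124e-04 -0.001204
  eq          1.392   0.02426
  solve Keq expr → x = -4.0124e-04; check Q = 1.0260e-05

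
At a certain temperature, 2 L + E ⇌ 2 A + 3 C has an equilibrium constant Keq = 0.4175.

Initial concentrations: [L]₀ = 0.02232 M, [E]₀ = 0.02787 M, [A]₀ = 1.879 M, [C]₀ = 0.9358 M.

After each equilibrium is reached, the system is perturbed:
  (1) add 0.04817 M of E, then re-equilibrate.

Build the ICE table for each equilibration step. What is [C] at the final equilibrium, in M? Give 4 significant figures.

Q₀ = 2.0839e+05 vs Keq = 0.4175 ⇒ Q>K, reverse
Step 1:
                   L          E          A          C
  init       0.02232    0.02787      1.879     0.9358
  Δ           0.4668     0.2334    -0.4668    -0.7002
  eq          0.4891     0.2613      1.412     0.2356
  solve Keq expr → x = -0.2334; check Q = 0.4175
Then add 0.04817 M of E.
Step 2:
                   L          E          A          C
  init        0.4891     0.3094      1.412     0.2356
  Δ        -0.006542  -0.003271   0.006542   0.009814
  eq          0.4826     0.3062      1.419     0.2454
  solve Keq expr → x = 0.003271; check Q = 0.4175

[C]_eq = 0.2454 M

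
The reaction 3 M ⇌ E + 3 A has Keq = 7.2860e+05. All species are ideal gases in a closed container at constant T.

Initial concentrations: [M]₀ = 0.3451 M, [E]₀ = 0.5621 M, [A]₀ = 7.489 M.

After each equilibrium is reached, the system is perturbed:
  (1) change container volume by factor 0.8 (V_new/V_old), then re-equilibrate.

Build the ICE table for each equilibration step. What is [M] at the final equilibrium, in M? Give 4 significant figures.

Q₀ = 5744 vs Keq = 7.2860e+05 ⇒ Q<K, forward
Step 1:
                    M           E           A
  init         0.3451      0.5621       7.489
  Δ           -0.2703     0.09011      0.2703
  eq          0.07478      0.6522       7.759
  solve Keq expr → x = 0.09011; check Q = 7.2860e+05
Then change container volume by factor 0.8 (V_new/V_old).
Step 2:
                    M           E           A
  init        0.09348      0.8153       9.699
  Δ          0.007048   -0.002349   -0.007048
  eq           0.1005      0.8129       9.692
  solve Keq expr → x = -0.002349; check Q = 7.2860e+05

[M]_eq = 0.1005 M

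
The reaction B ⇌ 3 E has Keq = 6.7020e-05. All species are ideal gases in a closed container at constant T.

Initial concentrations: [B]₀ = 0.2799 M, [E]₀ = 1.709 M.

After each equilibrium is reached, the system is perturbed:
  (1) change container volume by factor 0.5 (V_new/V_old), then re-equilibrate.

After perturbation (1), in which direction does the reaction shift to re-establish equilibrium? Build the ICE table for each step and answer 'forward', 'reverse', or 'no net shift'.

Direction: reverse

Q₀ = 17.83 vs Keq = 6.7020e-05 ⇒ Q>K, reverse
Step 1:
                   B          E
  Initial     0.2799      1.709
  Change      0.5569     -1.671
  Equil       0.8368    0.03828
  solve Keq expr → x = -0.5569; check Q = 6.7020e-05
Then change container volume by factor 0.5 (V_new/V_old).
Step 2:
                   B          E
  Initial      1.674    0.07655
  Change    0.009413   -0.02824
  Equil        1.683    0.04832
  solve Keq expr → x = -0.009413; check Q = 6.7020e-05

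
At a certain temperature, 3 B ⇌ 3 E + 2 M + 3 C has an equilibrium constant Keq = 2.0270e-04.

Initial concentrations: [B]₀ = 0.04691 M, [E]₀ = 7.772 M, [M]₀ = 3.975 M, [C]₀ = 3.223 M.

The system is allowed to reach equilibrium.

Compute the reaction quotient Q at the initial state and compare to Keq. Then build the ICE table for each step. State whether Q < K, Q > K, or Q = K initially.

Q₀ = 2.4058e+09 vs Keq = 2.0270e-04 ⇒ Q>K, reverse
Step 1:
                   B          E          M          C
  I          0.04691      7.772      3.975      3.223
  C            3.195     -3.195      -2.13     -3.195
  E            3.242      4.577      1.845    0.02767
  solve Keq expr → x = -1.065; check Q = 2.0270e-04

Q₀ = 2.4058e+09; Q > K (proceeds reverse)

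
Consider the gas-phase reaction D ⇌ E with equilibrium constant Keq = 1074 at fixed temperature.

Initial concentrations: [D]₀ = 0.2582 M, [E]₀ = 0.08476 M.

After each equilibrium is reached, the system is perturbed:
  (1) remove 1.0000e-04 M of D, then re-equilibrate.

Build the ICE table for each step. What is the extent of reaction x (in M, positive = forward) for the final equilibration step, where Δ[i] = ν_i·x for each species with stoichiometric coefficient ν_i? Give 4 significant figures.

x = -9.9907e-05 M

Q₀ = 0.3283 vs Keq = 1074 ⇒ Q<K, forward
Step 1:
                    D           E
  I            0.2582     0.08476
  C           -0.2579      0.2579
  E        3.1903e-04      0.3426
  solve Keq expr → x = 0.2579; check Q = 1074
Then remove 1.0000e-04 M of D.
Step 2:
                    D           E
  I        2.1903e-04      0.3426
  C        9.9907e-05 -9.9907e-05
  E        3.1894e-04      0.3425
  solve Keq expr → x = -9.9907e-05; check Q = 1074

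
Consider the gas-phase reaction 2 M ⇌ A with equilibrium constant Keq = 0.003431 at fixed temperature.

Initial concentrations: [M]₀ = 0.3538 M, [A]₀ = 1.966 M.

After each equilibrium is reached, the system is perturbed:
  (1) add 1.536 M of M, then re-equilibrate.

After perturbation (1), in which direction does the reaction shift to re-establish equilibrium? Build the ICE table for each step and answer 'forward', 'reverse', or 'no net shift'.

Q₀ = 15.71 vs Keq = 0.003431 ⇒ Q>K, reverse
Step 1:
                    M           A
  Initial      0.3538       1.966
  Change        3.813      -1.906
  Equil         4.167     0.05957
  solve Keq expr → x = -1.906; check Q = 0.003431
Then add 1.536 M of M.
Step 2:
                    M           A
  Initial       5.703     0.05957
  Change     -0.09653     0.04827
  Equil         5.606      0.1078
  solve Keq expr → x = 0.04827; check Q = 0.003431

Direction: forward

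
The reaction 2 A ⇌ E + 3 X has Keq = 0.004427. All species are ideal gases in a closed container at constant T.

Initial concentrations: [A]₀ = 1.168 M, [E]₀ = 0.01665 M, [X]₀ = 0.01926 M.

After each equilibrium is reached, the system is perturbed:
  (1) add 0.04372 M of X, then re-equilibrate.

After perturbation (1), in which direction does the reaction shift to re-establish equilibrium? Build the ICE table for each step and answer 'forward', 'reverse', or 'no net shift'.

Q₀ = 8.7196e-08 vs Keq = 0.004427 ⇒ Q<K, forward
Step 1:
                   A          E          X
  I            1.168    0.01665    0.01926
  C          -0.2044     0.1022     0.3066
  E           0.9636     0.1188     0.3258
  solve Keq expr → x = 0.1022; check Q = 0.004427
Then add 0.04372 M of X.
Step 2:
                   A          E          X
  I           0.9636     0.1188     0.3695
  C          0.01974  -0.009868    -0.0296
  E           0.9834      0.109     0.3399
  solve Keq expr → x = -0.009868; check Q = 0.004427

Direction: reverse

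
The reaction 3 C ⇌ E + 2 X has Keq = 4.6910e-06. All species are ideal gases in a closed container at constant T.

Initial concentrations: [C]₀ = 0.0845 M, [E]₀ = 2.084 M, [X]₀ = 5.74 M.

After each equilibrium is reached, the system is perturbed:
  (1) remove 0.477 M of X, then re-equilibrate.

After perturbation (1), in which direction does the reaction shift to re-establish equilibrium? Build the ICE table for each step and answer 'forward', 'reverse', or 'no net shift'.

Direction: forward

Q₀ = 1.1380e+05 vs Keq = 4.6910e-06 ⇒ Q>K, reverse
Step 1:
                  C         E         X
  init       0.0845     2.084      5.74
  Δ           6.251    -2.084    -4.167
  eq          6.335 4.8204e-04     1.573
  solve Keq expr → x = -2.084; check Q = 4.6910e-06
Then remove 0.477 M of X.
Step 2:
                  C         E         X
  init        6.335 4.8204e-04     1.096
  Δ       -0.001525 5.0835e-04  0.001017
  eq          6.334 9.9039e-04     1.097
  solve Keq expr → x = 5.0835e-04; check Q = 4.6910e-06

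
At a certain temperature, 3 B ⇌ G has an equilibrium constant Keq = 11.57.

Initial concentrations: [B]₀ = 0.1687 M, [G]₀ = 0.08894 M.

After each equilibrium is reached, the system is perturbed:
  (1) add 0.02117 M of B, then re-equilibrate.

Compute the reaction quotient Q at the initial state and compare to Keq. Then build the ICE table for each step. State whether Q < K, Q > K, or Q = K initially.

Q₀ = 18.52; Q > K (proceeds reverse)

Q₀ = 18.52 vs Keq = 11.57 ⇒ Q>K, reverse
Step 1:
                  B         G
  I          0.1687   0.08894
  C         0.02285 -0.007618
  E          0.1916   0.08132
  solve Keq expr → x = -0.007618; check Q = 11.57
Then add 0.02117 M of B.
Step 2:
                  B         G
  I          0.2127   0.08132
  C        -0.01686  0.005619
  E          0.1959   0.08694
  solve Keq expr → x = 0.005619; check Q = 11.57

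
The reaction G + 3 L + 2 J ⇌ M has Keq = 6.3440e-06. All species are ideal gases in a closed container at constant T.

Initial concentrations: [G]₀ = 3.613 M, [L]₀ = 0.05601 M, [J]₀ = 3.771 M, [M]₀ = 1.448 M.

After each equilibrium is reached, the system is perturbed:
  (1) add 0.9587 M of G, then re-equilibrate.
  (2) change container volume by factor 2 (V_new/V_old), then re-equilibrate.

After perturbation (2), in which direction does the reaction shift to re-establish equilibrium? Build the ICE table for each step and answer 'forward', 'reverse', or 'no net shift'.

Direction: reverse

Q₀ = 160.4 vs Keq = 6.3440e-06 ⇒ Q>K, reverse
Step 1:
                    G           L           J           M
  I             3.613     0.05601       3.771       1.448
  C             1.355       4.066       2.711      -1.355
  E             4.968       4.122       6.482     0.09273
  solve Keq expr → x = -1.355; check Q = 6.3440e-06
Then add 0.9587 M of G.
Step 2:
                    G           L           J           M
  I             5.927       4.122       6.482     0.09273
  C          -0.01352    -0.04056    -0.02704     0.01352
  E             5.913       4.081       6.455      0.1062
  solve Keq expr → x = 0.01352; check Q = 6.3440e-06
Then change container volume by factor 2 (V_new/V_old).
Step 3:
                    G           L           J           M
  I             2.957       2.041       3.227     0.05312
  C           0.05089      0.1527      0.1018    -0.05089
  E             3.008       2.193       3.329    0.002231
  solve Keq expr → x = -0.05089; check Q = 6.3440e-06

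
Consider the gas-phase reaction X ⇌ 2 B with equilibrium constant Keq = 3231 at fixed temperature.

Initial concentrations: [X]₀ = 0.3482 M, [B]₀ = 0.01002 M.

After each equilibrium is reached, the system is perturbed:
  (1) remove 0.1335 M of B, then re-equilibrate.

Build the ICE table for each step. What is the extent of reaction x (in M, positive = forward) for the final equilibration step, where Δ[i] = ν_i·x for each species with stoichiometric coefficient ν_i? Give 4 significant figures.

Q₀ = 2.8834e-04 vs Keq = 3231 ⇒ Q<K, forward
Step 1:
                    X           B
  init         0.3482     0.01002
  Δ            -0.348      0.6961
  eq       1.5432e-04      0.7061
  solve Keq expr → x = 0.348; check Q = 3231
Then remove 0.1335 M of B.
Step 2:
                    X           B
  init     1.5432e-04      0.5726
  Δ       -5.2797e-05  1.0559e-04
  eq       1.0152e-04      0.5727
  solve Keq expr → x = 5.2797e-05; check Q = 3231

x = 5.2797e-05 M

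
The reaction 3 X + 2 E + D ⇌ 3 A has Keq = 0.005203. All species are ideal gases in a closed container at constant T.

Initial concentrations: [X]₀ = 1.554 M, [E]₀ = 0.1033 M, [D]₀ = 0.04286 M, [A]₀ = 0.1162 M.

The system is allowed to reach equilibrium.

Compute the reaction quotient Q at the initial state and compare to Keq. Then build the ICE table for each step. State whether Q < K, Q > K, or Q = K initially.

Q₀ = 0.9141; Q > K (proceeds reverse)

Q₀ = 0.9141 vs Keq = 0.005203 ⇒ Q>K, reverse
Step 1:
                   X          E          D          A
  init         1.554     0.1033    0.04286     0.1162
  Δ          0.08202    0.05468    0.02734   -0.08202
  eq           1.636      0.158     0.0702    0.03418
  solve Keq expr → x = -0.02734; check Q = 0.005203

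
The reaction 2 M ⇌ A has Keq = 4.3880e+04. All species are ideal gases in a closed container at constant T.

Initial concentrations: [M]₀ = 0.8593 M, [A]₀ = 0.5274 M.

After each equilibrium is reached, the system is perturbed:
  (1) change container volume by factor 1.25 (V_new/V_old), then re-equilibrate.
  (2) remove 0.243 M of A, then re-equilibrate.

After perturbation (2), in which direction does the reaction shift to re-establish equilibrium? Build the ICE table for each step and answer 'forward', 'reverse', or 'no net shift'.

Direction: forward

Q₀ = 0.7143 vs Keq = 4.3880e+04 ⇒ Q<K, forward
Step 1:
                    M           A
  init         0.8593      0.5274
  Δ           -0.8546      0.4273
  eq         0.004664      0.9547
  solve Keq expr → x = 0.4273; check Q = 4.3880e+04
Then change container volume by factor 1.25 (V_new/V_old).
Step 2:
                    M           A
  init       0.003732      0.7638
  Δ        4.3985e-04 -2.1993e-04
  eq         0.004171      0.7636
  solve Keq expr → x = -2.1993e-04; check Q = 4.3880e+04
Then remove 0.243 M of A.
Step 3:
                    M           A
  init       0.004171      0.5206
  Δ       -7.2596e-04  3.6298e-04
  eq         0.003445      0.5209
  solve Keq expr → x = 3.6298e-04; check Q = 4.3880e+04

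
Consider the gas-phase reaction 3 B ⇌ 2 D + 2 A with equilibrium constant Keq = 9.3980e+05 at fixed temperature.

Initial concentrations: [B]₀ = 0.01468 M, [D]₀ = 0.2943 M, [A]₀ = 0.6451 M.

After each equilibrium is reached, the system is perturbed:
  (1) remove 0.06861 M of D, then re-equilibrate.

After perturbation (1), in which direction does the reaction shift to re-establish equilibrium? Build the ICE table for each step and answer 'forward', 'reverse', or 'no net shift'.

Direction: forward

Q₀ = 1.1393e+04 vs Keq = 9.3980e+05 ⇒ Q<K, forward
Step 1:
                  B         D         A
  Initial   0.01468    0.2943    0.6451
  Change   -0.01122  0.007483  0.007483
  Equil    0.003456    0.3018    0.6526
  solve Keq expr → x = 0.003741; check Q = 9.3980e+05
Then remove 0.06861 M of D.
Step 2:
                  B         D         A
  Initial  0.003456    0.2332    0.6526
  Change  -5.4186e-04 3.6124e-04 3.6124e-04
  Equil    0.002914    0.2335    0.6529
  solve Keq expr → x = 1.8062e-04; check Q = 9.3980e+05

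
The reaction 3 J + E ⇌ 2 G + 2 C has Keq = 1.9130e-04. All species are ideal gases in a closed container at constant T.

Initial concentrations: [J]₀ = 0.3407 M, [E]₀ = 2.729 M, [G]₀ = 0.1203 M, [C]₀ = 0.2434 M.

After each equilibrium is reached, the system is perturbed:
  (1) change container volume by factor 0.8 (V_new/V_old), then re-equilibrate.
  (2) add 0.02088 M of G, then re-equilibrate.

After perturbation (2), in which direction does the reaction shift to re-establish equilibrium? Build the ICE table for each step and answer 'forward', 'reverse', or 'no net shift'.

Q₀ = 0.007944 vs Keq = 1.9130e-04 ⇒ Q>K, reverse
Step 1:
                    J           E           G           C
  I            0.3407       2.729      0.1203      0.2434
  C            0.1162     0.03874    -0.07747    -0.07747
  E            0.4569       2.768     0.04283      0.1659
  solve Keq expr → x = -0.03874; check Q = 1.9130e-04
Then change container volume by factor 0.8 (V_new/V_old).
Step 2:
                    J           E           G           C
  I            0.5711        3.46     0.05354      0.2074
  C                 0           0           0           0
  E            0.5711        3.46     0.05354      0.2074
  solve Keq expr → x = 0; check Q = 1.9130e-04
Then add 0.02088 M of G.
Step 3:
                    J           E           G           C
  I            0.5711        3.46     0.07442      0.2074
  C           0.02076    0.006919    -0.01384    -0.01384
  E            0.5919       3.467     0.06058      0.1936
  solve Keq expr → x = -0.006919; check Q = 1.9130e-04

Direction: reverse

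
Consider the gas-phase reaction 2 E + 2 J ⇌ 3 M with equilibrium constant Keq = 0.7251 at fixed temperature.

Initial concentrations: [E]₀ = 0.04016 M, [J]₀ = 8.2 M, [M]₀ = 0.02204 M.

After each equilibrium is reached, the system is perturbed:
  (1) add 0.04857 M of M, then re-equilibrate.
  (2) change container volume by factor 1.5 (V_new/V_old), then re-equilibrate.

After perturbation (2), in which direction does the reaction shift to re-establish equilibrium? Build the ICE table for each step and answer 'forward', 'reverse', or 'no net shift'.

Q₀ = 9.8723e-05 vs Keq = 0.7251 ⇒ Q<K, forward
Step 1:
                    E           J           M
  I           0.04016         8.2     0.02204
  C          -0.03705    -0.03705     0.05557
  E          0.003111       8.163     0.07761
  solve Keq expr → x = 0.01852; check Q = 0.7251
Then add 0.04857 M of M.
Step 2:
                    E           J           M
  I          0.003111       8.163      0.1262
  C          0.002994    0.002994   -0.004491
  E          0.006105       8.166      0.1217
  solve Keq expr → x = -0.001497; check Q = 0.7251
Then change container volume by factor 1.5 (V_new/V_old).
Step 3:
                    E           J           M
  I           0.00407       5.444     0.08113
  C        8.0335e-04  8.0335e-04   -0.001205
  E          0.004873       5.445     0.07992
  solve Keq expr → x = -4.0168e-04; check Q = 0.7251

Direction: reverse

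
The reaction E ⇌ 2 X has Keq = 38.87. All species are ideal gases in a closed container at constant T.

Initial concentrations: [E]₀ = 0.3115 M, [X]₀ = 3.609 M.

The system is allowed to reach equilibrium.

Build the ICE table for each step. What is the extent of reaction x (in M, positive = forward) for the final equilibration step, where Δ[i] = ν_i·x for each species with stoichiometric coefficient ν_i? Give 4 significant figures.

Q₀ = 41.81 vs Keq = 38.87 ⇒ Q>K, reverse
Step 1:
                    E           X
  Initial      0.3115       3.609
  Change      0.01722    -0.03444
  Equil        0.3287       3.575
  solve Keq expr → x = -0.01722; check Q = 38.87

x = -0.01722 M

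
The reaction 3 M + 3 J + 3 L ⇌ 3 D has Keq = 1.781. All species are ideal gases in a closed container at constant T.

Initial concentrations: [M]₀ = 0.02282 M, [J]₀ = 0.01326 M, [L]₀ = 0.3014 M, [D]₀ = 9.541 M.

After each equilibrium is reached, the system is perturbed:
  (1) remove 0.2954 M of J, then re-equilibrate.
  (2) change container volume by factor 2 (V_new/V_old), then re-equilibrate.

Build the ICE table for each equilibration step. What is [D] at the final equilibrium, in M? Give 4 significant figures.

Q₀ = 1.1449e+15 vs Keq = 1.781 ⇒ Q>K, reverse
Step 1:
                   M          J          L          D
  init       0.02282    0.01326     0.3014      9.541
  Δ            1.751      1.751      1.751     -1.751
  eq           1.774      1.765      2.053       7.79
  solve Keq expr → x = -0.5838; check Q = 1.781
Then remove 0.2954 M of J.
Step 2:
                   M          J          L          D
  init         1.774      1.469      2.053       7.79
  Δ           0.1012     0.1012     0.1012    -0.1012
  eq           1.875       1.57      2.154      7.689
  solve Keq expr → x = -0.03372; check Q = 1.781
Then change container volume by factor 2 (V_new/V_old).
Step 3:
                   M          J          L          D
  init        0.9377     0.7852      1.077      3.844
  Δ           0.4775     0.4775     0.4775    -0.4775
  eq           1.415      1.263      1.554      3.367
  solve Keq expr → x = -0.1592; check Q = 1.781

[D]_eq = 3.367 M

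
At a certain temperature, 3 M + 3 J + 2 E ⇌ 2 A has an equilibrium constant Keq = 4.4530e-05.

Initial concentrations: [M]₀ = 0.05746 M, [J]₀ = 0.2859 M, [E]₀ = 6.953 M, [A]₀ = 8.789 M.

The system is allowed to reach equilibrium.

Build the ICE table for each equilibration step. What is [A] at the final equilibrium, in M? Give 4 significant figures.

Q₀ = 3.6041e+05 vs Keq = 4.4530e-05 ⇒ Q>K, reverse
Step 1:
                   M          J          E          A
  I          0.05746     0.2859      6.953      8.789
  C            4.314      4.314      2.876     -2.876
  E            4.371        4.6      9.829      5.913
  solve Keq expr → x = -1.438; check Q = 4.4530e-05

[A]_eq = 5.913 M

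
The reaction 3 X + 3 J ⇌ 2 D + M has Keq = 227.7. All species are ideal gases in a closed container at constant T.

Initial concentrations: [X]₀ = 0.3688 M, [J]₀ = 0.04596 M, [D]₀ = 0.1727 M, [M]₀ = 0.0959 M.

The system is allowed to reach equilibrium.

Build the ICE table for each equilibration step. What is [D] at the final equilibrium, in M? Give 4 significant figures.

Q₀ = 587.3 vs Keq = 227.7 ⇒ Q>K, reverse
Step 1:
                   X          J          D          M
  init        0.3688    0.04596     0.1727     0.0959
  Δ          0.01225    0.01225  -0.008169  -0.004085
  eq          0.3811    0.05821     0.1645    0.09182
  solve Keq expr → x = -0.004085; check Q = 227.7

[D]_eq = 0.1645 M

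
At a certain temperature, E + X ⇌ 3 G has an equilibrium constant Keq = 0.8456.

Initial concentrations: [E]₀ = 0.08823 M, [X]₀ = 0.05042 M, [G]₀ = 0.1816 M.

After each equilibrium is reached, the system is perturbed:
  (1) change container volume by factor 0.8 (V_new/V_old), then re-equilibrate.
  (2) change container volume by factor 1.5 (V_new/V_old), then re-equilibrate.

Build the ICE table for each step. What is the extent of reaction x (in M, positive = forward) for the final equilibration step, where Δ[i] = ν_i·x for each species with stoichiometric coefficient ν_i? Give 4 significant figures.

x = 0.004054 M

Q₀ = 1.346 vs Keq = 0.8456 ⇒ Q>K, reverse
Step 1:
                  E         X         G
  I         0.08823   0.05042    0.1816
  C        0.005684  0.005684  -0.01705
  E         0.09391    0.0561    0.1645
  solve Keq expr → x = -0.005684; check Q = 0.8456
Then change container volume by factor 0.8 (V_new/V_old).
Step 2:
                  E         X         G
  I          0.1174   0.07013    0.2057
  C        0.003321  0.003321 -0.009964
  E          0.1207   0.07345    0.1957
  solve Keq expr → x = -0.003321; check Q = 0.8456
Then change container volume by factor 1.5 (V_new/V_old).
Step 3:
                  E         X         G
  I         0.08048   0.04897    0.1305
  C       -0.004054 -0.004054   0.01216
  E         0.07642   0.04491    0.1426
  solve Keq expr → x = 0.004054; check Q = 0.8456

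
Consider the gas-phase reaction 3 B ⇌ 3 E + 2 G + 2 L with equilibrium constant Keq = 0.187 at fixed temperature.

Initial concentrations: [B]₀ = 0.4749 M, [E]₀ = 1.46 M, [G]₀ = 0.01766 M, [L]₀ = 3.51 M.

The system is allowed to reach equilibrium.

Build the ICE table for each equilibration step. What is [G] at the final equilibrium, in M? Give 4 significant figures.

Q₀ = 0.1116 vs Keq = 0.187 ⇒ Q<K, forward
Step 1:
                  B         E         G         L
  init       0.4749      1.46   0.01766      3.51
  Δ       -0.006785  0.006785  0.004524  0.004524
  eq         0.4681     1.467   0.02218     3.515
  solve Keq expr → x = 0.002262; check Q = 0.187

[G]_eq = 0.02218 M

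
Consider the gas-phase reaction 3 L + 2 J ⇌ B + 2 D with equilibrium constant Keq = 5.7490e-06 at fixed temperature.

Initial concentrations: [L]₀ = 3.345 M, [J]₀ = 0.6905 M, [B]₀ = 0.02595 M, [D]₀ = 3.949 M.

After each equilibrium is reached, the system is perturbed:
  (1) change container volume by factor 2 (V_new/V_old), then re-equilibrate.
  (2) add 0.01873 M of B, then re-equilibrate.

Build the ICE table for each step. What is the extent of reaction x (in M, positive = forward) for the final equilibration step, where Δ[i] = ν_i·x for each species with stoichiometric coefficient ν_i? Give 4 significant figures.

Q₀ = 0.02268 vs Keq = 5.7490e-06 ⇒ Q>K, reverse
Step 1:
                    L           J           B           D
  init          3.345      0.6905     0.02595       3.949
  Δ           0.07782     0.05188    -0.02594    -0.05188
  eq            3.423      0.7424  8.3660e-06       3.897
  solve Keq expr → x = -0.02594; check Q = 5.7490e-06
Then change container volume by factor 2 (V_new/V_old).
Step 2:
                    L           J           B           D
  init          1.711      0.3712  4.1830e-06       1.949
  Δ        9.4115e-06  6.2744e-06 -3.1372e-06 -6.2744e-06
  eq            1.711      0.3712  1.0458e-06       1.949
  solve Keq expr → x = -3.1372e-06; check Q = 5.7490e-06
Then add 0.01873 M of B.
Step 3:
                    L           J           B           D
  init          1.711      0.3712     0.01873       1.949
  Δ           0.05619     0.03746    -0.01873    -0.03746
  eq            1.768      0.4087  1.4518e-06       1.911
  solve Keq expr → x = -0.01873; check Q = 5.7490e-06

x = -0.01873 M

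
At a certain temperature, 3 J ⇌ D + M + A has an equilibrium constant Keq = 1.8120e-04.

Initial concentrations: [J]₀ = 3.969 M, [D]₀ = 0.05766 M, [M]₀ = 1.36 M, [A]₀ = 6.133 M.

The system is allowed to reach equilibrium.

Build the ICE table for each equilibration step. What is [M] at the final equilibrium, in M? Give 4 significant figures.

[M]_eq = 1.304 M

Q₀ = 0.007692 vs Keq = 1.8120e-04 ⇒ Q>K, reverse
Step 1:
                  J         D         M         A
  I           3.969   0.05766      1.36     6.133
  C          0.1681  -0.05604  -0.05604  -0.05604
  E           4.137  0.001619     1.304     6.077
  solve Keq expr → x = -0.05604; check Q = 1.8120e-04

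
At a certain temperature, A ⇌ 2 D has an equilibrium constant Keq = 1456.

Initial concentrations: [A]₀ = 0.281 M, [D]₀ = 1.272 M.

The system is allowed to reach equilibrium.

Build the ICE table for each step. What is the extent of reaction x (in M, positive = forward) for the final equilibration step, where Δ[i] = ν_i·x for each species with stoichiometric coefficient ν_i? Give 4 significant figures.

x = 0.2787 M

Q₀ = 5.758 vs Keq = 1456 ⇒ Q<K, forward
Step 1:
                    A           D
  init          0.281       1.272
  Δ           -0.2787      0.5574
  eq         0.002299       1.829
  solve Keq expr → x = 0.2787; check Q = 1456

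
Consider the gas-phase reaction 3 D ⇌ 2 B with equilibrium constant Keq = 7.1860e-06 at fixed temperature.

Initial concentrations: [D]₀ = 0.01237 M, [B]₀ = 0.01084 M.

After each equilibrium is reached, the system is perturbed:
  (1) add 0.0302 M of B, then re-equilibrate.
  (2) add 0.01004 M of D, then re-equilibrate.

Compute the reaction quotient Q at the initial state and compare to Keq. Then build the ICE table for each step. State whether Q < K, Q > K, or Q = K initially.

Q₀ = 62.08 vs Keq = 7.1860e-06 ⇒ Q>K, reverse
Step 1:
                  D         B
  Initial   0.01237   0.01084
  Change    0.01624  -0.01083
  Equil     0.02861 1.2973e-05
  solve Keq expr → x = -0.005414; check Q = 7.1860e-06
Then add 0.0302 M of B.
Step 2:
                  D         B
  Initial   0.02861   0.03021
  Change    0.04524  -0.03016
  Equil     0.07385 5.3798e-05
  solve Keq expr → x = -0.01508; check Q = 7.1860e-06
Then add 0.01004 M of D.
Step 3:
                  D         B
  Initial   0.08389 5.3798e-05
  Change  -1.6974e-05 1.1316e-05
  Equil     0.08387 6.5114e-05
  solve Keq expr → x = 5.6580e-06; check Q = 7.1860e-06

Q₀ = 62.08; Q > K (proceeds reverse)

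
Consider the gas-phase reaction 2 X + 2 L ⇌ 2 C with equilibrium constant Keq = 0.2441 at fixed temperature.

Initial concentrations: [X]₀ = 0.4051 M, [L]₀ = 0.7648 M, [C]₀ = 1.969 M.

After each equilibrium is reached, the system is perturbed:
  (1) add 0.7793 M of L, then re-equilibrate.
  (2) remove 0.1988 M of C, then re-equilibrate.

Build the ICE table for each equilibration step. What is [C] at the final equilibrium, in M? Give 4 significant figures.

[C]_eq = 1.129 M

Q₀ = 40.39 vs Keq = 0.2441 ⇒ Q>K, reverse
Step 1:
                  X         L         C
  Initial    0.4051    0.7648     1.969
  Change     0.8982    0.8982   -0.8982
  Equil       1.303     1.663     1.071
  solve Keq expr → x = -0.4491; check Q = 0.2441
Then add 0.7793 M of L.
Step 2:
                  X         L         C
  Initial     1.303     2.442     1.071
  Change    -0.1818   -0.1818    0.1818
  Equil       1.122     2.261     1.253
  solve Keq expr → x = 0.09088; check Q = 0.2441
Then remove 0.1988 M of C.
Step 3:
                  X         L         C
  Initial     1.122     2.261     1.054
  Change   -0.07548  -0.07548   0.07548
  Equil       1.046     2.185     1.129
  solve Keq expr → x = 0.03774; check Q = 0.2441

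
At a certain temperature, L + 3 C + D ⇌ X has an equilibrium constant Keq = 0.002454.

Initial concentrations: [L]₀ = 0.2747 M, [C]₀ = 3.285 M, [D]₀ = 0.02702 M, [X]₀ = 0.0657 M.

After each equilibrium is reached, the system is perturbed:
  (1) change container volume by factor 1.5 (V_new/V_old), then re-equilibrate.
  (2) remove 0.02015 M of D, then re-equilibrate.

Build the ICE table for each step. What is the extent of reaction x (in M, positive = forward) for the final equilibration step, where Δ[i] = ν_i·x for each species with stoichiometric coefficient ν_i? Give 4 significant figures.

Q₀ = 0.2497 vs Keq = 0.002454 ⇒ Q>K, reverse
Step 1:
                   L          C          D          X
  Initial     0.2747      3.285    0.02702     0.0657
  Change     0.06259     0.1878    0.06259   -0.06259
  Equil       0.3373      3.473    0.08961   0.003107
  solve Keq expr → x = -0.06259; check Q = 0.002454
Then change container volume by factor 1.5 (V_new/V_old).
Step 2:
                   L          C          D          X
  Initial     0.2249      2.315    0.05974   0.002071
  Change    0.001645   0.004935   0.001645  -0.001645
  Equil       0.2265       2.32    0.06139 4.2615e-04
  solve Keq expr → x = -0.001645; check Q = 0.002454
Then remove 0.02015 M of D.
Step 3:
                   L          C          D          X
  Initial     0.2265       2.32    0.04124 4.2615e-04
  Change  1.3859e-04 4.1577e-04 1.3859e-04 -1.3859e-04
  Equil       0.2266      2.321    0.04138 2.8756e-04
  solve Keq expr → x = -1.3859e-04; check Q = 0.002454

x = -1.3859e-04 M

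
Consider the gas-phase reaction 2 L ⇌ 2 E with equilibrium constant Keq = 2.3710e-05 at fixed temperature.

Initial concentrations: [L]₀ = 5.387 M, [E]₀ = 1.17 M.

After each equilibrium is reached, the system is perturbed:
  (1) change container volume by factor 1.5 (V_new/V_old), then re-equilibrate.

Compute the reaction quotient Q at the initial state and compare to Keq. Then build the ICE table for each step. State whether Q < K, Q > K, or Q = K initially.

Q₀ = 0.04717; Q > K (proceeds reverse)

Q₀ = 0.04717 vs Keq = 2.3710e-05 ⇒ Q>K, reverse
Step 1:
                   L          E
  Initial      5.387       1.17
  Change       1.138     -1.138
  Equil        6.525    0.03177
  solve Keq expr → x = -0.5691; check Q = 2.3710e-05
Then change container volume by factor 1.5 (V_new/V_old).
Step 2:
                   L          E
  Initial       4.35    0.02118
  Change           0          0
  Equil         4.35    0.02118
  solve Keq expr → x = 0; check Q = 2.3710e-05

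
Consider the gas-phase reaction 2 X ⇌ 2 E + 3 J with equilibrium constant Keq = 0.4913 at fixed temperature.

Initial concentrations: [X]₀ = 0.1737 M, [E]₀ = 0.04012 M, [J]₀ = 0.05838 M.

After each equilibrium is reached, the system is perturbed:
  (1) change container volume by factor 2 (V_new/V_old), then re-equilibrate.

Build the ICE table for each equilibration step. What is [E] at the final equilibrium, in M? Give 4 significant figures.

Q₀ = 1.0615e-05 vs Keq = 0.4913 ⇒ Q<K, forward
Step 1:
                    X           E           J
  init         0.1737     0.04012     0.05838
  Δ           -0.1386      0.1386       0.208
  eq          0.03506      0.1788      0.2663
  solve Keq expr → x = 0.06932; check Q = 0.4913
Then change container volume by factor 2 (V_new/V_old).
Step 2:
                    X           E           J
  init        0.01753     0.08938      0.1332
  Δ         -0.009536    0.009536      0.0143
  eq         0.007993     0.09892      0.1475
  solve Keq expr → x = 0.004768; check Q = 0.4913

[E]_eq = 0.09892 M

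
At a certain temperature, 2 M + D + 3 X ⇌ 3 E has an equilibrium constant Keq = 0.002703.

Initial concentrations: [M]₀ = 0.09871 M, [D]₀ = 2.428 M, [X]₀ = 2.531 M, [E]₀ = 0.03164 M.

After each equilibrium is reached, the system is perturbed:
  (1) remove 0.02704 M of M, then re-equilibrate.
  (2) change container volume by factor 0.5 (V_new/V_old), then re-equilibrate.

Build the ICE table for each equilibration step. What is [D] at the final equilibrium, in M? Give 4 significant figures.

Q₀ = 8.2578e-05 vs Keq = 0.002703 ⇒ Q<K, forward
Step 1:
                   M          D          X          E
  init       0.09871      2.428      2.531    0.03164
  Δ         -0.03055   -0.01528   -0.04583    0.04583
  eq         0.06816      2.413      2.485    0.07747
  solve Keq expr → x = 0.01528; check Q = 0.002703
Then remove 0.02704 M of M.
Step 2:
                   M          D          X          E
  init       0.04112      2.413      2.485    0.07747
  Δ         0.009199     0.0046     0.0138    -0.0138
  eq         0.05031      2.417      2.499    0.06367
  solve Keq expr → x = -0.0046; check Q = 0.002703
Then change container volume by factor 0.5 (V_new/V_old).
Step 3:
                   M          D          X          E
  init        0.1006      4.835      4.998     0.1273
  Δ          -0.0377   -0.01885   -0.05655    0.05655
  eq         0.06293      4.816      4.941     0.1839
  solve Keq expr → x = 0.01885; check Q = 0.002703

[D]_eq = 4.816 M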